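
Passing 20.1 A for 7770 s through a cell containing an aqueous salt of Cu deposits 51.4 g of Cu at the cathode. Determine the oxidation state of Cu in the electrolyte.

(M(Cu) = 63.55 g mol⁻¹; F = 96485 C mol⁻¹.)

Q = I·t = 20.10 A × 7770.0 s = 156200 C, so n(e⁻) = 156200/96485 = 1.619 mol.
n(Cu) deposited = 51.4 / 63.55 = 0.8088 mol.
Electrons per atom = n(e⁻)/n(Cu) = 1.619 / 0.8088 = 2.00 ≈ 2, so the ion is Cu²⁺.

+2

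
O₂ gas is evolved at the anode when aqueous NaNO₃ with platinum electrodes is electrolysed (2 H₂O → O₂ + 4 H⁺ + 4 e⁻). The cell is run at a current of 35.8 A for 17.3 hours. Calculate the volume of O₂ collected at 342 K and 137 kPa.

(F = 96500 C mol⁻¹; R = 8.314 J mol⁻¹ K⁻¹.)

120 L

Q = I·t = 35.80 A × 62280 s = 2230000 C.
n(e⁻) = Q/F = 2230000 / 96500 = 23.10 mol.
4 electrons are transferred per O₂ molecule, so n(O₂) = 23.10 / 4 = 5.776 mol.
V = nRT/P = (5.776 × 8.314 × 342) / (137 × 10³ Pa) = 0.120 m³ = 120 L.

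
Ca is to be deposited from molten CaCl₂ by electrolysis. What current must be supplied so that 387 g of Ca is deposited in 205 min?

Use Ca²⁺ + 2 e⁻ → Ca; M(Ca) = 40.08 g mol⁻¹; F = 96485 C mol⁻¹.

n(Ca) = 387 / 40.08 = 9.656 mol.
n(e⁻) = 2 × 9.656 = 19.31 mol.
Q = n(e⁻)·F = 19.31 × 96485 = 1863000 C.
I = Q/t = 1863000 / 12300 s = 151 A.

151 A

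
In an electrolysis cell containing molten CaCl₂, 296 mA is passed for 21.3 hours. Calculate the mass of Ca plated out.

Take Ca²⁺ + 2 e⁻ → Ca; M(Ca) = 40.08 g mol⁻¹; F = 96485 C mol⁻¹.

4.71 g

Q = I·t = 0.2960 A × 76680 s = 22700 C.
n(e⁻) = Q/F = 22700 / 96485 = 0.2352 mol.
Ca²⁺ + 2 e⁻ → Ca, so n(Ca) = n(e⁻)/2 = 0.1176 mol.
m = n·M = 0.1176 × 40.08 = 4.71 g.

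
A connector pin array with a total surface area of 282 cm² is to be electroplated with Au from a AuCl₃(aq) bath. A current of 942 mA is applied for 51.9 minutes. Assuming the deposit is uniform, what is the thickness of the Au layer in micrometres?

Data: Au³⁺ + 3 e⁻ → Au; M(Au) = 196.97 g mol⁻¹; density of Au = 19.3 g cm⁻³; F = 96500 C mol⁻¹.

Q = I·t = 0.9420 × 3114.0 = 2933 C; n(e⁻) = 0.03040 mol.
n(Au) = n(e⁻)/3 = 0.01013 mol, so m = 0.01013 × 196.97 = 1.996 g.
Volume = m/ρ = 1.996 / 19.3 = 0.1034 cm³.
Thickness = V/A = 0.1034 / 282 = 3.67 × 10⁻⁴ cm = 3.67 μm.

3.67 μm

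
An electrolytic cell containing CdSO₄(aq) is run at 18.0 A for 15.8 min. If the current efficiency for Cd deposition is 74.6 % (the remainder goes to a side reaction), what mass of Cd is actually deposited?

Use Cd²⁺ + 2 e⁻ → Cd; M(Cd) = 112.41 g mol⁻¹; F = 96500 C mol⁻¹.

Q = I·t = 18.00 × 948.00 = 17060 C.
n(e⁻) = 17060/96500 = 0.1768 mol; theoretically n(Cd) = 0.1768/2 = 0.08841 mol, m_theo = 9.939 g.
At 74.6 % efficiency, m_actual = 0.746 × 9.939 = 7.41 g.

7.41 g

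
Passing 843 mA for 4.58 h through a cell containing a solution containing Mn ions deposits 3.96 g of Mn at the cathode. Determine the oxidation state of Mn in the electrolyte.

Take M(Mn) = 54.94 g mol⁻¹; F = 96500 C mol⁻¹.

Q = I·t = 0.8430 A × 16488 s = 13900 C, so n(e⁻) = 13900/96500 = 0.1440 mol.
n(Mn) deposited = 3.96 / 54.94 = 0.07208 mol.
Electrons per atom = n(e⁻)/n(Mn) = 0.1440 / 0.07208 = 2.00 ≈ 2, so the ion is Mn²⁺.

+2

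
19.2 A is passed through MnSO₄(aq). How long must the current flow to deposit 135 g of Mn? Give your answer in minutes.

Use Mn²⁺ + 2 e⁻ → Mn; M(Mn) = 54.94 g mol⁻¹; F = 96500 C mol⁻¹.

412 min

n(Mn) = m/M = 135 / 54.94 = 2.457 mol.
Each Mn atom requires 2 electrons, so n(e⁻) = 2 × 2.457 = 4.914 mol.
Q = n(e⁻)·F = 4.914 × 96500 = 474200 C.
t = Q/I = 474200 / 19.20 A = 24700 s = 412 min.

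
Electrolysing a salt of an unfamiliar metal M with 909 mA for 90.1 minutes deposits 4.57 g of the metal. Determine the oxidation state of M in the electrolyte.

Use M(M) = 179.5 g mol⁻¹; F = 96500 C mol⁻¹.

Q = I·t = 0.9090 A × 5406.0 s = 4914 C, so n(e⁻) = 4914/96500 = 0.05092 mol.
n(M) deposited = 4.57 / 179.5 = 0.02546 mol.
Electrons per atom = n(e⁻)/n(M) = 0.05092 / 0.02546 = 2.00 ≈ 2, so the ion is M²⁺.

+2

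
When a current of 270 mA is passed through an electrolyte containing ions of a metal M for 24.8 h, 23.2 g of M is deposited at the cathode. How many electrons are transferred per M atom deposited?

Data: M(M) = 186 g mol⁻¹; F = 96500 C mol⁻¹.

2

Q = I·t = 0.2700 A × 89280 s = 24110 C, so n(e⁻) = 24110/96500 = 0.2498 mol.
n(M) deposited = 23.2 / 186 = 0.1247 mol.
Electrons per atom = n(e⁻)/n(M) = 0.2498 / 0.1247 = 2.00 ≈ 2, so the ion is M²⁺.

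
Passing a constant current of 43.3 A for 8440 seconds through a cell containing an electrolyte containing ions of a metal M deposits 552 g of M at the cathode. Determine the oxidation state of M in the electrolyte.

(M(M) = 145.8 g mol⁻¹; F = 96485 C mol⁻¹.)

+1

Q = I·t = 43.30 A × 8440.0 s = 365500 C, so n(e⁻) = 365500/96485 = 3.788 mol.
n(M) deposited = 552 / 145.8 = 3.786 mol.
Electrons per atom = n(e⁻)/n(M) = 3.788 / 3.786 = 1.00 ≈ 1, so the ion is M⁺.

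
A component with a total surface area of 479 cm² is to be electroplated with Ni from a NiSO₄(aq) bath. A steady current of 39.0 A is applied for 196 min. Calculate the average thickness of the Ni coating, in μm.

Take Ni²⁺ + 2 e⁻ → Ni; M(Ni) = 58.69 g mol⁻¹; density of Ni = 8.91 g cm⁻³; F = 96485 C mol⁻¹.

327 μm

Q = I·t = 39.00 × 11760 = 458600 C; n(e⁻) = 4.753 mol.
n(Ni) = n(e⁻)/2 = 2.377 mol, so m = 2.377 × 58.69 = 139.5 g.
Volume = m/ρ = 139.5 / 8.91 = 15.66 cm³.
Thickness = V/A = 15.66 / 479 = 0.0327 cm = 327 μm.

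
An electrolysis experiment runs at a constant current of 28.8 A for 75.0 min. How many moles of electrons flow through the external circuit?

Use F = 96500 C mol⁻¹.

1.34 mol

Q = I·t = 28.80 A × 4500.0 s = 129600 C.
n(e⁻) = Q/F = 129600 / 96500 = 1.34 mol.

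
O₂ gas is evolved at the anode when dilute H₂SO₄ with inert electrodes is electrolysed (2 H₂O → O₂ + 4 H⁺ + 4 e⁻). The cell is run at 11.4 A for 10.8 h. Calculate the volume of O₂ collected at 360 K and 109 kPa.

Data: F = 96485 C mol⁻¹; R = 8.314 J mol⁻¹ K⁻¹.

31.5 L

Q = I·t = 11.40 A × 38880 s = 443200 C.
n(e⁻) = Q/F = 443200 / 96485 = 4.594 mol.
4 electrons are transferred per O₂ molecule, so n(O₂) = 4.594 / 4 = 1.148 mol.
V = nRT/P = (1.148 × 8.314 × 360) / (109 × 10³ Pa) = 0.0315 m³ = 31.5 L.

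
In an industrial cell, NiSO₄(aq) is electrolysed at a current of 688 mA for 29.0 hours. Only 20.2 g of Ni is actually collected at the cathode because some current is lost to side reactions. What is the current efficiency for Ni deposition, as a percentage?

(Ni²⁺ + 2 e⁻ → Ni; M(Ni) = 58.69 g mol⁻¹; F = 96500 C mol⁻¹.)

Q = I·t = 0.6880 × 104400 = 71830 C; n(e⁻) = 71830/96500 = 0.7443 mol.
Theoretical n(Ni) = n(e⁻)/2 = 0.3722 mol, i.e. m_theo = 0.3722 × 58.69 = 21.84 g.
Efficiency = m_actual / m_theo = 20.2 / 21.84 = 92.5 %.

92.5 %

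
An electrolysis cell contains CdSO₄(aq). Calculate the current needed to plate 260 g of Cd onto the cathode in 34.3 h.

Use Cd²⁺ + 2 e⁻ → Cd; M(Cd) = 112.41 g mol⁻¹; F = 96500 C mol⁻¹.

3.62 A

n(Cd) = 260 / 112.41 = 2.313 mol.
n(e⁻) = 2 × 2.313 = 4.626 mol.
Q = n(e⁻)·F = 4.626 × 96500 = 446400 C.
I = Q/t = 446400 / 123480 s = 3.62 A.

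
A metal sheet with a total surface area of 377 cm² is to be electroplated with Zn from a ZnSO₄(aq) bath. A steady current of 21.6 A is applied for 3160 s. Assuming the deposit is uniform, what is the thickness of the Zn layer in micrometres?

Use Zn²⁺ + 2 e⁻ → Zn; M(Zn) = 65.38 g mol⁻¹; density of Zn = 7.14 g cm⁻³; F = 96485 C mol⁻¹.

85.9 μm

Q = I·t = 21.60 × 3160.0 = 68260 C; n(e⁻) = 0.7074 mol.
n(Zn) = n(e⁻)/2 = 0.3537 mol, so m = 0.3537 × 65.38 = 23.13 g.
Volume = m/ρ = 23.13 / 7.14 = 3.239 cm³.
Thickness = V/A = 3.239 / 377 = 0.00859 cm = 85.9 μm.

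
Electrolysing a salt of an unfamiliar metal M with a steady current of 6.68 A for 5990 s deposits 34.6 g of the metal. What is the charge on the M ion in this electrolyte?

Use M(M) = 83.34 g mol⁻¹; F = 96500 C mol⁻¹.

+1

Q = I·t = 6.680 A × 5990.0 s = 40010 C, so n(e⁻) = 40010/96500 = 0.4146 mol.
n(M) deposited = 34.6 / 83.34 = 0.4152 mol.
Electrons per atom = n(e⁻)/n(M) = 0.4146 / 0.4152 = 0.999 ≈ 1, so the ion is M⁺.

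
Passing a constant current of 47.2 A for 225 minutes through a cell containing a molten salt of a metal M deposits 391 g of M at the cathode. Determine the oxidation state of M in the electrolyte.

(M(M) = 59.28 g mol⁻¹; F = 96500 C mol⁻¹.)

Q = I·t = 47.20 A × 13500 s = 637200 C, so n(e⁻) = 637200/96500 = 6.603 mol.
n(M) deposited = 391 / 59.28 = 6.596 mol.
Electrons per atom = n(e⁻)/n(M) = 6.603 / 6.596 = 1.00 ≈ 1, so the ion is M⁺.

+1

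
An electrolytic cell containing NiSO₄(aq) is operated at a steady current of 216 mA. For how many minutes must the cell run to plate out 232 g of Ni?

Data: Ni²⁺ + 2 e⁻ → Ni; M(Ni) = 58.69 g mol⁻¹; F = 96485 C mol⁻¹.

58900 min

n(Ni) = m/M = 232 / 58.69 = 3.953 mol.
Each Ni atom requires 2 electrons, so n(e⁻) = 2 × 3.953 = 7.906 mol.
Q = n(e⁻)·F = 7.906 × 96485 = 762800 C.
t = Q/I = 762800 / 0.2160 A = 3532000 s = 58900 min.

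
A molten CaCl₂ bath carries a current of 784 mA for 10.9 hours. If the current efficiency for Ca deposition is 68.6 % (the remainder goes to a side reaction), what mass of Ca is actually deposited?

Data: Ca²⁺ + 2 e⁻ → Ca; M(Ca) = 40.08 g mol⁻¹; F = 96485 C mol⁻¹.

4.38 g

Q = I·t = 0.7840 × 39240 = 30760 C.
n(e⁻) = 30760/96485 = 0.3188 mol; theoretically n(Ca) = 0.3188/2 = 0.1594 mol, m_theo = 6.390 g.
At 68.6 % efficiency, m_actual = 0.686 × 6.390 = 4.38 g.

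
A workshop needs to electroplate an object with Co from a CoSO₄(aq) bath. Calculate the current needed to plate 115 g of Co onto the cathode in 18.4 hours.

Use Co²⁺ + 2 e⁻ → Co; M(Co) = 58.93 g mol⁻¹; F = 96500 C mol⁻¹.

5.69 A

n(Co) = 115 / 58.93 = 1.951 mol.
n(e⁻) = 2 × 1.951 = 3.903 mol.
Q = n(e⁻)·F = 3.903 × 96500 = 376600 C.
I = Q/t = 376600 / 66240 s = 5.69 A.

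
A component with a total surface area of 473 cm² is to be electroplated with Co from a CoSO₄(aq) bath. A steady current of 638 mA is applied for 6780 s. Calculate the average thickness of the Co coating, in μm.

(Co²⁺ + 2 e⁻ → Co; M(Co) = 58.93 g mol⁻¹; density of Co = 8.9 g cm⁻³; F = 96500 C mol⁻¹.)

3.14 μm

Q = I·t = 0.6380 × 6780.0 = 4326 C; n(e⁻) = 0.04483 mol.
n(Co) = n(e⁻)/2 = 0.02241 mol, so m = 0.02241 × 58.93 = 1.321 g.
Volume = m/ρ = 1.321 / 8.9 = 0.1484 cm³.
Thickness = V/A = 0.1484 / 473 = 3.14 × 10⁻⁴ cm = 3.14 μm.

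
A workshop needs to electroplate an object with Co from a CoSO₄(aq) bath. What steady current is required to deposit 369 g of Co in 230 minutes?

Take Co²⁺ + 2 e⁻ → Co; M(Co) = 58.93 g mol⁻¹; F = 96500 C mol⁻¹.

87.6 A

n(Co) = 369 / 58.93 = 6.262 mol.
n(e⁻) = 2 × 6.262 = 12.52 mol.
Q = n(e⁻)·F = 12.52 × 96500 = 1209000 C.
I = Q/t = 1209000 / 13800 s = 87.6 A.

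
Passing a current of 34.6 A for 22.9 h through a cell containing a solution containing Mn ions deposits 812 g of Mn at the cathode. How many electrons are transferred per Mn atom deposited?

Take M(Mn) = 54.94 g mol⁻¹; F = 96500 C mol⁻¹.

2

Q = I·t = 34.60 A × 82440 s = 2852000 C, so n(e⁻) = 2852000/96500 = 29.56 mol.
n(Mn) deposited = 812 / 54.94 = 14.78 mol.
Electrons per atom = n(e⁻)/n(Mn) = 29.56 / 14.78 = 2.00 ≈ 2, so the ion is Mn²⁺.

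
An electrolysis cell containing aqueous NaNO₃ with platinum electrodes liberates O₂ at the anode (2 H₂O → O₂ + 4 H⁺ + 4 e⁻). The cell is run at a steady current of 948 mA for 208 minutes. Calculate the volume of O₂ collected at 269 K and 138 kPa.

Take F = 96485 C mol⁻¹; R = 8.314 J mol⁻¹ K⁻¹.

Q = I·t = 0.9480 A × 12480 s = 11830 C.
n(e⁻) = Q/F = 11830 / 96485 = 0.1226 mol.
4 electrons are transferred per O₂ molecule, so n(O₂) = 0.1226 / 4 = 0.03066 mol.
V = nRT/P = (0.03066 × 8.314 × 269) / (138 × 10³ Pa) = 4.97 × 10⁻⁴ m³ = 0.497 L.

0.497 L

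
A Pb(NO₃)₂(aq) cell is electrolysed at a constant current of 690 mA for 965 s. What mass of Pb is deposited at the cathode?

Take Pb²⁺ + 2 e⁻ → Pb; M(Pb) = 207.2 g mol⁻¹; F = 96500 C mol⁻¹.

0.715 g

Q = I·t = 0.6900 A × 965.00 s = 665.8 C.
n(e⁻) = Q/F = 665.8 / 96500 = 0.006900 mol.
Pb²⁺ + 2 e⁻ → Pb, so n(Pb) = n(e⁻)/2 = 0.003450 mol.
m = n·M = 0.003450 × 207.2 = 0.715 g.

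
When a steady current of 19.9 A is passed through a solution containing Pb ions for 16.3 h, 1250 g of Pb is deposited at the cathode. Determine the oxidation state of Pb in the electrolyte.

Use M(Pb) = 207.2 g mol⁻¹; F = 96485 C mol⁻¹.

Q = I·t = 19.90 A × 58680 s = 1168000 C, so n(e⁻) = 1168000/96485 = 12.10 mol.
n(Pb) deposited = 1250 / 207.2 = 6.033 mol.
Electrons per atom = n(e⁻)/n(Pb) = 12.10 / 6.033 = 2.01 ≈ 2, so the ion is Pb²⁺.

+2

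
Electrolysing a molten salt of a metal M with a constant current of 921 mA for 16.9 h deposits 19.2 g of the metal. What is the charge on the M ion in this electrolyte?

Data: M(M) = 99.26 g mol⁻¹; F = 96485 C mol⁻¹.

Q = I·t = 0.9210 A × 60840 s = 56030 C, so n(e⁻) = 56030/96485 = 0.5807 mol.
n(M) deposited = 19.2 / 99.26 = 0.1934 mol.
Electrons per atom = n(e⁻)/n(M) = 0.5807 / 0.1934 = 3.00 ≈ 3, so the ion is M³⁺.

+3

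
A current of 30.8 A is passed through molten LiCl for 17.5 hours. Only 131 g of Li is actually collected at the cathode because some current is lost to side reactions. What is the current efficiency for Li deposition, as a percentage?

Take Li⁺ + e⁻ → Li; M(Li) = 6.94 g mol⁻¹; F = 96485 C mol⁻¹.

93.9 %

Q = I·t = 30.80 × 63000 = 1940000 C; n(e⁻) = 1940000/96485 = 20.11 mol.
Theoretical n(Li) = n(e⁻)/1 = 20.11 mol, i.e. m_theo = 20.11 × 6.94 = 139.6 g.
Efficiency = m_actual / m_theo = 131 / 139.6 = 93.9 %.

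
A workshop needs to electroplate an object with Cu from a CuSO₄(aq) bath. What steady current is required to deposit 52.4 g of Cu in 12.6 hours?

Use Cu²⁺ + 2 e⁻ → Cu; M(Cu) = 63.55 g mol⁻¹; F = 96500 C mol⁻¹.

3.51 A

n(Cu) = 52.4 / 63.55 = 0.8245 mol.
n(e⁻) = 2 × 0.8245 = 1.649 mol.
Q = n(e⁻)·F = 1.649 × 96500 = 159100 C.
I = Q/t = 159100 / 45360 s = 3.51 A.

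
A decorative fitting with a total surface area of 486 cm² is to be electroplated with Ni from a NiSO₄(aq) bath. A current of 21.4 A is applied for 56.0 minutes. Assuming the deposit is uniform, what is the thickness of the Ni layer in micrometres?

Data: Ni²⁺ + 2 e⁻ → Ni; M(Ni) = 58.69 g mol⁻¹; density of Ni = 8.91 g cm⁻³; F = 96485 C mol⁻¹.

Q = I·t = 21.40 × 3360.0 = 71900 C; n(e⁻) = 0.7452 mol.
n(Ni) = n(e⁻)/2 = 0.3726 mol, so m = 0.3726 × 58.69 = 21.87 g.
Volume = m/ρ = 21.87 / 8.91 = 2.454 cm³.
Thickness = V/A = 2.454 / 486 = 0.00505 cm = 50.5 μm.

50.5 μm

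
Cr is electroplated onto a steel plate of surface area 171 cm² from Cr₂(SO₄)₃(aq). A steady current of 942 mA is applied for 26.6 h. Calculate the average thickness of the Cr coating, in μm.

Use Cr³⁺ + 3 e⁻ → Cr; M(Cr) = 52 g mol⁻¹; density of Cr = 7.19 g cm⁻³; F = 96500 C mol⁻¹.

132 μm

Q = I·t = 0.9420 × 95760 = 90210 C; n(e⁻) = 0.9348 mol.
n(Cr) = n(e⁻)/3 = 0.3116 mol, so m = 0.3116 × 52 = 16.20 g.
Volume = m/ρ = 16.20 / 7.19 = 2.254 cm³.
Thickness = V/A = 2.254 / 171 = 0.0132 cm = 132 μm.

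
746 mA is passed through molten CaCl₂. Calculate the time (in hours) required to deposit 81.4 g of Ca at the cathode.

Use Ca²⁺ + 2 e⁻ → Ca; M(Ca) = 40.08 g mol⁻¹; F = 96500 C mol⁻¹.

146 h

n(Ca) = m/M = 81.4 / 40.08 = 2.031 mol.
Each Ca atom requires 2 electrons, so n(e⁻) = 2 × 2.031 = 4.062 mol.
Q = n(e⁻)·F = 4.062 × 96500 = 392000 C.
t = Q/I = 392000 / 0.7460 A = 525400 s = 146 h.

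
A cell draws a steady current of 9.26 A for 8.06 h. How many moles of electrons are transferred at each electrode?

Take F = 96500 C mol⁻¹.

2.78 mol

Q = I·t = 9.260 A × 29016 s = 268700 C.
n(e⁻) = Q/F = 268700 / 96500 = 2.78 mol.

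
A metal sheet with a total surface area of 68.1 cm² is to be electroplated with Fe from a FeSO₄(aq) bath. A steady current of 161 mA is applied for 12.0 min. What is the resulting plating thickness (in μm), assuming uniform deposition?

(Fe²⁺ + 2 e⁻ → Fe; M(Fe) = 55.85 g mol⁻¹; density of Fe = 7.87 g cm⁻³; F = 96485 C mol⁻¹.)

0.626 μm

Q = I·t = 0.1610 × 720.00 = 115.9 C; n(e⁻) = 0.001201 mol.
n(Fe) = n(e⁻)/2 = 0.0006007 mol, so m = 0.0006007 × 55.85 = 0.03355 g.
Volume = m/ρ = 0.03355 / 7.87 = 0.004263 cm³.
Thickness = V/A = 0.004263 / 68.1 = 6.26 × 10⁻⁵ cm = 0.626 μm.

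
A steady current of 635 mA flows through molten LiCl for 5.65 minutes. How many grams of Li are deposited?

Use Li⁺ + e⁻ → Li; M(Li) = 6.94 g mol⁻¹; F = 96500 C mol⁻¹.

0.0155 g

Q = I·t = 0.6350 A × 339.00 s = 215.3 C.
n(e⁻) = Q/F = 215.3 / 96500 = 0.002231 mol.
Li⁺ + e⁻ → Li, so n(Li) = n(e⁻)/1 = 0.002231 mol.
m = n·M = 0.002231 × 6.94 = 0.0155 g.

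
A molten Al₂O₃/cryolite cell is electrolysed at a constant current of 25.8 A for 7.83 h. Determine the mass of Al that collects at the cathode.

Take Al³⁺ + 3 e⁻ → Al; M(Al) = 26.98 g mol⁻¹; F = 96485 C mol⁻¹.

67.8 g

Q = I·t = 25.80 A × 28188 s = 727300 C.
n(e⁻) = Q/F = 727300 / 96485 = 7.537 mol.
Al³⁺ + 3 e⁻ → Al, so n(Al) = n(e⁻)/3 = 2.512 mol.
m = n·M = 2.512 × 26.98 = 67.8 g.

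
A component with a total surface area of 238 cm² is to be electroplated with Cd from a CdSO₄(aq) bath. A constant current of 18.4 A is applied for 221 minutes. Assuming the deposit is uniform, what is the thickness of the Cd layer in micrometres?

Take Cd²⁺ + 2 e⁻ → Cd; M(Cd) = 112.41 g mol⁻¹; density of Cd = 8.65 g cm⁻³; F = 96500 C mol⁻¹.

690 μm

Q = I·t = 18.40 × 13260 = 244000 C; n(e⁻) = 2.528 mol.
n(Cd) = n(e⁻)/2 = 1.264 mol, so m = 1.264 × 112.41 = 142.1 g.
Volume = m/ρ = 142.1 / 8.65 = 16.43 cm³.
Thickness = V/A = 16.43 / 238 = 0.0690 cm = 690 μm.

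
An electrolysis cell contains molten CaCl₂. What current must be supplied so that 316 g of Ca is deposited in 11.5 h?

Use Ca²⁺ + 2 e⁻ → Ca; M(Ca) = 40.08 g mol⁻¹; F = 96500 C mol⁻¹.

36.8 A

n(Ca) = 316 / 40.08 = 7.884 mol.
n(e⁻) = 2 × 7.884 = 15.77 mol.
Q = n(e⁻)·F = 15.77 × 96500 = 1522000 C.
I = Q/t = 1522000 / 41400 s = 36.8 A.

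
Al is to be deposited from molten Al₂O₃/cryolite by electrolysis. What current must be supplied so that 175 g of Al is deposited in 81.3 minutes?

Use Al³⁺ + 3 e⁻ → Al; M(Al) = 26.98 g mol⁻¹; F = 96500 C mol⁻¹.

385 A

n(Al) = 175 / 26.98 = 6.486 mol.
n(e⁻) = 3 × 6.486 = 19.46 mol.
Q = n(e⁻)·F = 19.46 × 96500 = 1878000 C.
I = Q/t = 1878000 / 4878.0 s = 385 A.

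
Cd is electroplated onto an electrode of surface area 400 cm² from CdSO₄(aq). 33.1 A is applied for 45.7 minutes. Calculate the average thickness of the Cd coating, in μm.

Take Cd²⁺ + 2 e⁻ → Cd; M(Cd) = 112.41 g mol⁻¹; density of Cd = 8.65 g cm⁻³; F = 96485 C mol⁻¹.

153 μm

Q = I·t = 33.10 × 2742.0 = 90760 C; n(e⁻) = 0.9407 mol.
n(Cd) = n(e⁻)/2 = 0.4703 mol, so m = 0.4703 × 112.41 = 52.87 g.
Volume = m/ρ = 52.87 / 8.65 = 6.112 cm³.
Thickness = V/A = 6.112 / 400 = 0.0153 cm = 153 μm.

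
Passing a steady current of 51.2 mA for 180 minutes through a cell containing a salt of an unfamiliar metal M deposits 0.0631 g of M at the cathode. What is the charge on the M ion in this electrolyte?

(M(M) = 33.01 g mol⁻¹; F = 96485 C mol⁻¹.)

Q = I·t = 0.05120 A × 10800 s = 553.0 C, so n(e⁻) = 553.0/96485 = 0.005731 mol.
n(M) deposited = 0.0631 / 33.01 = 0.001912 mol.
Electrons per atom = n(e⁻)/n(M) = 0.005731 / 0.001912 = 3.00 ≈ 3, so the ion is M³⁺.

+3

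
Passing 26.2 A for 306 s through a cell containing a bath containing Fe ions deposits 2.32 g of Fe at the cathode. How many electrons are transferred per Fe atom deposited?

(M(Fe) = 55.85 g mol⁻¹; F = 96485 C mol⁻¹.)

Q = I·t = 26.20 A × 306.00 s = 8017 C, so n(e⁻) = 8017/96485 = 0.08309 mol.
n(Fe) deposited = 2.32 / 55.85 = 0.04154 mol.
Electrons per atom = n(e⁻)/n(Fe) = 0.08309 / 0.04154 = 2.00 ≈ 2, so the ion is Fe²⁺.

2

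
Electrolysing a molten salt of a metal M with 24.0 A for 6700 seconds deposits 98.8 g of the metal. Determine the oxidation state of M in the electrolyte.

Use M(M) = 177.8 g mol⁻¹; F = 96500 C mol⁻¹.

+3

Q = I·t = 24.00 A × 6700.0 s = 160800 C, so n(e⁻) = 160800/96500 = 1.666 mol.
n(M) deposited = 98.8 / 177.8 = 0.5557 mol.
Electrons per atom = n(e⁻)/n(M) = 1.666 / 0.5557 = 3.00 ≈ 3, so the ion is M³⁺.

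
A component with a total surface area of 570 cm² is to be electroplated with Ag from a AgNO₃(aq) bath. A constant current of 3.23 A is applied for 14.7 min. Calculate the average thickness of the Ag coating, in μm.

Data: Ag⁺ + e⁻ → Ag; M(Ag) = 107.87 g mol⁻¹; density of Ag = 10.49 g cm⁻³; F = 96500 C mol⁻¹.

Q = I·t = 3.230 × 882.00 = 2849 C; n(e⁻) = 0.02952 mol.
n(Ag) = n(e⁻)/1 = 0.02952 mol, so m = 0.02952 × 107.87 = 3.185 g.
Volume = m/ρ = 3.185 / 10.49 = 0.3036 cm³.
Thickness = V/A = 0.3036 / 570 = 5.33 × 10⁻⁴ cm = 5.33 μm.

5.33 μm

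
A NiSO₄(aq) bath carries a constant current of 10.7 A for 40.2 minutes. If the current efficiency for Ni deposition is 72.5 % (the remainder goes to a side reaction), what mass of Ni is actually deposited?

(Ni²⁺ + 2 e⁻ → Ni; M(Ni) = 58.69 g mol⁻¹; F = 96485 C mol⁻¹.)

5.69 g

Q = I·t = 10.70 × 2412.0 = 25810 C.
n(e⁻) = 25810/96485 = 0.2675 mol; theoretically n(Ni) = 0.2675/2 = 0.1337 mol, m_theo = 7.849 g.
At 72.5 % efficiency, m_actual = 0.725 × 7.849 = 5.69 g.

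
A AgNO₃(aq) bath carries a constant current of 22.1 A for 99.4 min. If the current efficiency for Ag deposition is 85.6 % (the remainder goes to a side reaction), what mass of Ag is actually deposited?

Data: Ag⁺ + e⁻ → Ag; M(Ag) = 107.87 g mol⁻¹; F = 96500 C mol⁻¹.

Q = I·t = 22.10 × 5964.0 = 131800 C.
n(e⁻) = 131800/96500 = 1.366 mol; theoretically n(Ag) = 1.366/1 = 1.366 mol, m_theo = 147.3 g.
At 85.6 % efficiency, m_actual = 0.856 × 147.3 = 126 g.

126 g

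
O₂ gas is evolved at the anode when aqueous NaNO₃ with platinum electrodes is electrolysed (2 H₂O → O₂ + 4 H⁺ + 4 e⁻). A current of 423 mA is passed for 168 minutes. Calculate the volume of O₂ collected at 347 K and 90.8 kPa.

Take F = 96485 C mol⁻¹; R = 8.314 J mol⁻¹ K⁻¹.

Q = I·t = 0.4230 A × 10080 s = 4264 C.
n(e⁻) = Q/F = 4264 / 96485 = 0.04419 mol.
4 electrons are transferred per O₂ molecule, so n(O₂) = 0.04419 / 4 = 0.01105 mol.
V = nRT/P = (0.01105 × 8.314 × 347) / (90.8 × 10³ Pa) = 3.51 × 10⁻⁴ m³ = 0.351 L.

0.351 L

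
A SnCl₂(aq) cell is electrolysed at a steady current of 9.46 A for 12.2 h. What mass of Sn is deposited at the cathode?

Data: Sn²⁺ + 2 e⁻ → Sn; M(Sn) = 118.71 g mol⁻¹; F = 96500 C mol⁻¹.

256 g

Q = I·t = 9.460 A × 43920 s = 415500 C.
n(e⁻) = Q/F = 415500 / 96500 = 4.306 mol.
Sn²⁺ + 2 e⁻ → Sn, so n(Sn) = n(e⁻)/2 = 2.153 mol.
m = n·M = 2.153 × 118.71 = 256 g.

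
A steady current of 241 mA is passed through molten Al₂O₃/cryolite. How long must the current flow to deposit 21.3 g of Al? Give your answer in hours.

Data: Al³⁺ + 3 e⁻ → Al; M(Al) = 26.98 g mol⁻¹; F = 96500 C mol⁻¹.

263 h

n(Al) = m/M = 21.3 / 26.98 = 0.7895 mol.
Each Al atom requires 3 electrons, so n(e⁻) = 3 × 0.7895 = 2.368 mol.
Q = n(e⁻)·F = 2.368 × 96500 = 228600 C.
t = Q/I = 228600 / 0.2410 A = 948400 s = 263 h.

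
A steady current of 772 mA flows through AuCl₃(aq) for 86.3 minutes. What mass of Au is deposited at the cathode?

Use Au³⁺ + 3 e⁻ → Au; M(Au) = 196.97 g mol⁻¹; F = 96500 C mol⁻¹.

Q = I·t = 0.7720 A × 5178.0 s = 3997 C.
n(e⁻) = Q/F = 3997 / 96500 = 0.04142 mol.
Au³⁺ + 3 e⁻ → Au, so n(Au) = n(e⁻)/3 = 0.01381 mol.
m = n·M = 0.01381 × 196.97 = 2.72 g.

2.72 g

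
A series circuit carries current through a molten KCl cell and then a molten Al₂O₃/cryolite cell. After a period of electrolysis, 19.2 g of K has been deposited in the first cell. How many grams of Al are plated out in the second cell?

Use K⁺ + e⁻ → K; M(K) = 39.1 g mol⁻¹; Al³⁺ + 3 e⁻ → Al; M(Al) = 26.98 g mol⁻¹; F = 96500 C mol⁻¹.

n(K) = 19.2 / 39.1 = 0.4910 mol.
Since K⁺ + e⁻ → K, n(e⁻) passed = 1 × 0.4910 = 0.4910 mol.
Cells in series carry the same charge, so the same 0.4910 mol of electrons passes through cell 2.
Al³⁺ + 3 e⁻ → Al, so n(Al) = 0.4910 / 3 = 0.1637 mol.
m(Al) = 0.1637 × 26.98 = 4.42 g.

4.42 g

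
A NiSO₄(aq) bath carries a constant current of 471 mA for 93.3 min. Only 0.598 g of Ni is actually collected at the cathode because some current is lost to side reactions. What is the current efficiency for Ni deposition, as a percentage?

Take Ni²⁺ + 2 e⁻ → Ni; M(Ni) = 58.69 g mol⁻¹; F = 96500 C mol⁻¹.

74.6 %

Q = I·t = 0.4710 × 5598.0 = 2637 C; n(e⁻) = 2637/96500 = 0.02732 mol.
Theoretical n(Ni) = n(e⁻)/2 = 0.01366 mol, i.e. m_theo = 0.01366 × 58.69 = 0.8018 g.
Efficiency = m_actual / m_theo = 0.598 / 0.8018 = 74.6 %.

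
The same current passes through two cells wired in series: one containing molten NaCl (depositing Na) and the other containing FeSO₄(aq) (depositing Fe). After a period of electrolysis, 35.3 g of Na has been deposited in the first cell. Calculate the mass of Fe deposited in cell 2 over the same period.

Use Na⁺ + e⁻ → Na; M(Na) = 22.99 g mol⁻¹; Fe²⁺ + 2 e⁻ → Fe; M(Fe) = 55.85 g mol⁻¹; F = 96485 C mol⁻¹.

n(Na) = 35.3 / 22.99 = 1.535 mol.
Since Na⁺ + e⁻ → Na, n(e⁻) passed = 1 × 1.535 = 1.535 mol.
Cells in series carry the same charge, so the same 1.535 mol of electrons passes through cell 2.
Fe²⁺ + 2 e⁻ → Fe, so n(Fe) = 1.535 / 2 = 0.7677 mol.
m(Fe) = 0.7677 × 55.85 = 42.9 g.

42.9 g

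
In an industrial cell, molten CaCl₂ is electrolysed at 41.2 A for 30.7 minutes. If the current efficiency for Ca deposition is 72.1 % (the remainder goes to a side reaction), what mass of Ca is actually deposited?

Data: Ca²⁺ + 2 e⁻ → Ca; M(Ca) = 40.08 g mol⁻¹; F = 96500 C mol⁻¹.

11.4 g

Q = I·t = 41.20 × 1842.0 = 75890 C.
n(e⁻) = 75890/96500 = 0.7864 mol; theoretically n(Ca) = 0.7864/2 = 0.3932 mol, m_theo = 15.76 g.
At 72.1 % efficiency, m_actual = 0.721 × 15.76 = 11.4 g.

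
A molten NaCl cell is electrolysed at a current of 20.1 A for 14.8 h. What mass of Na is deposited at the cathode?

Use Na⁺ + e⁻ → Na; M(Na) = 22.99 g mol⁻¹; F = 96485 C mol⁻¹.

255 g

Q = I·t = 20.10 A × 53280 s = 1071000 C.
n(e⁻) = Q/F = 1071000 / 96485 = 11.10 mol.
Na⁺ + e⁻ → Na, so n(Na) = n(e⁻)/1 = 11.10 mol.
m = n·M = 11.10 × 22.99 = 255 g.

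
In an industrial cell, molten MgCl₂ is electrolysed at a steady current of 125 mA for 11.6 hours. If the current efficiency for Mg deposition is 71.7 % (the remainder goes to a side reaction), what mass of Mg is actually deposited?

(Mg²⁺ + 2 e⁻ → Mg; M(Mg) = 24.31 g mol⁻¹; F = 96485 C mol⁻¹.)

Q = I·t = 0.1250 × 41760 = 5220 C.
n(e⁻) = 5220/96485 = 0.05410 mol; theoretically n(Mg) = 0.05410/2 = 0.02705 mol, m_theo = 0.6576 g.
At 71.7 % efficiency, m_actual = 0.717 × 0.6576 = 0.472 g.

0.472 g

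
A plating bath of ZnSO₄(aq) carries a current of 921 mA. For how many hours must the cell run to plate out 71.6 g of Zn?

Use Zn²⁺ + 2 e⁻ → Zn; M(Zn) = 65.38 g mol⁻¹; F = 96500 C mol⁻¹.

n(Zn) = m/M = 71.6 / 65.38 = 1.095 mol.
Each Zn atom requires 2 electrons, so n(e⁻) = 2 × 1.095 = 2.190 mol.
Q = n(e⁻)·F = 2.190 × 96500 = 211400 C.
t = Q/I = 211400 / 0.9210 A = 229500 s = 63.7 h.

63.7 h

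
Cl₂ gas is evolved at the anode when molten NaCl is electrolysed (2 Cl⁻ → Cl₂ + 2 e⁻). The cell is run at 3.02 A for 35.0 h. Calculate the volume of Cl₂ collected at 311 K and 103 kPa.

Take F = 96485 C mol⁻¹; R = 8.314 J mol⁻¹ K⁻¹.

Q = I·t = 3.020 A × 126000 s = 380500 C.
n(e⁻) = Q/F = 380500 / 96485 = 3.944 mol.
2 electrons are transferred per Cl₂ molecule, so n(Cl₂) = 3.944 / 2 = 1.972 mol.
V = nRT/P = (1.972 × 8.314 × 311) / (103 × 10³ Pa) = 0.0495 m³ = 49.5 L.

49.5 L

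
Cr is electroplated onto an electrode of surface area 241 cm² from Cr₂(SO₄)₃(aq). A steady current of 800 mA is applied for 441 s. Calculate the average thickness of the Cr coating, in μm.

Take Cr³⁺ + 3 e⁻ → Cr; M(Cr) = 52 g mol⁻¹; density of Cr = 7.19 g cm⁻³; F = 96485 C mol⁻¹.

0.366 μm

Q = I·t = 0.8000 × 441.00 = 352.8 C; n(e⁻) = 0.003657 mol.
n(Cr) = n(e⁻)/3 = 0.001219 mol, so m = 0.001219 × 52 = 0.06338 g.
Volume = m/ρ = 0.06338 / 7.19 = 0.008815 cm³.
Thickness = V/A = 0.008815 / 241 = 3.66 × 10⁻⁵ cm = 0.366 μm.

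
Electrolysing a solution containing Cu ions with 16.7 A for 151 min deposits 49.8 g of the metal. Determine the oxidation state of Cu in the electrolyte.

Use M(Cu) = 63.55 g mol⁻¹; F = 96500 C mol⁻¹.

+2

Q = I·t = 16.70 A × 9060.0 s = 151300 C, so n(e⁻) = 151300/96500 = 1.568 mol.
n(Cu) deposited = 49.8 / 63.55 = 0.7836 mol.
Electrons per atom = n(e⁻)/n(Cu) = 1.568 / 0.7836 = 2.00 ≈ 2, so the ion is Cu²⁺.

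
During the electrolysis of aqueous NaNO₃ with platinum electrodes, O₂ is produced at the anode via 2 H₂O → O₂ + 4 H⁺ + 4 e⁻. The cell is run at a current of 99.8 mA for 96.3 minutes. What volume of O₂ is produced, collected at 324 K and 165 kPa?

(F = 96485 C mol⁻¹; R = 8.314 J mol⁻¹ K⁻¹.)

Q = I·t = 0.09980 A × 5778.0 s = 576.6 C.
n(e⁻) = Q/F = 576.6 / 96485 = 0.005977 mol.
4 electrons are transferred per O₂ molecule, so n(O₂) = 0.005977 / 4 = 0.001494 mol.
V = nRT/P = (0.001494 × 8.314 × 324) / (165 × 10³ Pa) = 2.44 × 10⁻⁵ m³ = 0.0244 L.

0.0244 L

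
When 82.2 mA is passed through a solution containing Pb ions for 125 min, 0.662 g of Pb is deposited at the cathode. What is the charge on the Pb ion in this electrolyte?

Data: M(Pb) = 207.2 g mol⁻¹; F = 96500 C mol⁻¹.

Q = I·t = 0.08220 A × 7500.0 s = 616.5 C, so n(e⁻) = 616.5/96500 = 0.006389 mol.
n(Pb) deposited = 0.662 / 207.2 = 0.003195 mol.
Electrons per atom = n(e⁻)/n(Pb) = 0.006389 / 0.003195 = 2.00 ≈ 2, so the ion is Pb²⁺.

+2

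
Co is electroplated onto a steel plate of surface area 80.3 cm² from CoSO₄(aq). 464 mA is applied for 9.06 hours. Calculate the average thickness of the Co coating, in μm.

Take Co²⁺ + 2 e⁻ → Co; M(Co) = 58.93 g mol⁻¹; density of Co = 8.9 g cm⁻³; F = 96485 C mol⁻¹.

Q = I·t = 0.4640 × 32616 = 15130 C; n(e⁻) = 0.1569 mol.
n(Co) = n(e⁻)/2 = 0.07843 mol, so m = 0.07843 × 58.93 = 4.622 g.
Volume = m/ρ = 4.622 / 8.9 = 0.5193 cm³.
Thickness = V/A = 0.5193 / 80.3 = 0.00647 cm = 64.7 μm.

64.7 μm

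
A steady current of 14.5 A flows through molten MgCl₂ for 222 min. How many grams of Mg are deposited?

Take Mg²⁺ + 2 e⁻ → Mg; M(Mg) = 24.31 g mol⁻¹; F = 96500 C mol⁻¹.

Q = I·t = 14.50 A × 13320 s = 193100 C.
n(e⁻) = Q/F = 193100 / 96500 = 2.001 mol.
Mg²⁺ + 2 e⁻ → Mg, so n(Mg) = n(e⁻)/2 = 1.001 mol.
m = n·M = 1.001 × 24.31 = 24.3 g.

24.3 g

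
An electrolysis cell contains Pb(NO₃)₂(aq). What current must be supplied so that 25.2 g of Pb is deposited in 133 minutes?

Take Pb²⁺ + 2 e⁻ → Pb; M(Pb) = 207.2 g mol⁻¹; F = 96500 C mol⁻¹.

2.94 A

n(Pb) = 25.2 / 207.2 = 0.1216 mol.
n(e⁻) = 2 × 0.1216 = 0.2432 mol.
Q = n(e⁻)·F = 0.2432 × 96500 = 23470 C.
I = Q/t = 23470 / 7980.0 s = 2.94 A.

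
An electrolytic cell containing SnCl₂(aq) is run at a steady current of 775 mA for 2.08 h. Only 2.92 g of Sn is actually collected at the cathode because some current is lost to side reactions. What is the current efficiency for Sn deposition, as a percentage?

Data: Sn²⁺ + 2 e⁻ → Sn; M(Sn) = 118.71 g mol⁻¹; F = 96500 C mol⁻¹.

Q = I·t = 0.7750 × 7488.0 = 5803 C; n(e⁻) = 5803/96500 = 0.06014 mol.
Theoretical n(Sn) = n(e⁻)/2 = 0.03007 mol, i.e. m_theo = 0.03007 × 118.71 = 3.569 g.
Efficiency = m_actual / m_theo = 2.92 / 3.569 = 81.8 %.

81.8 %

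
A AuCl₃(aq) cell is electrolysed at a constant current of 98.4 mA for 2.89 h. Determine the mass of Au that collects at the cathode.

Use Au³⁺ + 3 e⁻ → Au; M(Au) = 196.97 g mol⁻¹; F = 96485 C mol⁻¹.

0.697 g

Q = I·t = 0.09840 A × 10404 s = 1024 C.
n(e⁻) = Q/F = 1024 / 96485 = 0.01061 mol.
Au³⁺ + 3 e⁻ → Au, so n(Au) = n(e⁻)/3 = 0.003537 mol.
m = n·M = 0.003537 × 196.97 = 0.697 g.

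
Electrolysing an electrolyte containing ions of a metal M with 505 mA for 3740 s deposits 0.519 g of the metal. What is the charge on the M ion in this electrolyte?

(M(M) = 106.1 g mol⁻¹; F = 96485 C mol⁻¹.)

+4

Q = I·t = 0.5050 A × 3740.0 s = 1889 C, so n(e⁻) = 1889/96485 = 0.01958 mol.
n(M) deposited = 0.519 / 106.1 = 0.004892 mol.
Electrons per atom = n(e⁻)/n(M) = 0.01958 / 0.004892 = 4.00 ≈ 4, so the ion is M⁴⁺.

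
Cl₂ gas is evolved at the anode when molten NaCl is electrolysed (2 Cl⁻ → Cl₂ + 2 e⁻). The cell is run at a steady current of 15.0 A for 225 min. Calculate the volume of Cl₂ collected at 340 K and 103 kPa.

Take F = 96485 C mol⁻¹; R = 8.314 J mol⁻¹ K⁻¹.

28.8 L

Q = I·t = 15.00 A × 13500 s = 202500 C.
n(e⁻) = Q/F = 202500 / 96485 = 2.099 mol.
2 electrons are transferred per Cl₂ molecule, so n(Cl₂) = 2.099 / 2 = 1.049 mol.
V = nRT/P = (1.049 × 8.314 × 340) / (103 × 10³ Pa) = 0.0288 m³ = 28.8 L.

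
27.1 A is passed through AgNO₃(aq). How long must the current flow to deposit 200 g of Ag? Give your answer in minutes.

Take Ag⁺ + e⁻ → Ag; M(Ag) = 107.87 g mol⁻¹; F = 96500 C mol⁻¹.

n(Ag) = m/M = 200 / 107.87 = 1.854 mol.
Each Ag atom requires 1 electron, so n(e⁻) = 1 × 1.854 = 1.854 mol.
Q = n(e⁻)·F = 1.854 × 96500 = 178900 C.
t = Q/I = 178900 / 27.10 A = 6602 s = 110 min.

110 min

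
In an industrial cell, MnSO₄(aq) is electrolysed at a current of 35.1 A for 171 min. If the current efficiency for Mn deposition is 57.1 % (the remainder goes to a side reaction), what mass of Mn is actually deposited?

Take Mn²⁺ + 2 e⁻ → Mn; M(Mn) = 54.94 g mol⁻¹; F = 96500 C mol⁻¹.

Q = I·t = 35.10 × 10260 = 360100 C.
n(e⁻) = 360100/96500 = 3.732 mol; theoretically n(Mn) = 3.732/2 = 1.866 mol, m_theo = 102.5 g.
At 57.1 % efficiency, m_actual = 0.571 × 102.5 = 58.5 g.

58.5 g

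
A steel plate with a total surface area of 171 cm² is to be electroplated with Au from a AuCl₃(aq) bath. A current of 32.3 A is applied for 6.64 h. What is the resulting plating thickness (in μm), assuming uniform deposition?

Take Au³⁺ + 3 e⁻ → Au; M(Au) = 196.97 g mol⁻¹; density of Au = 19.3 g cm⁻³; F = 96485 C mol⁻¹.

Q = I·t = 32.30 × 23904 = 772100 C; n(e⁻) = 8.002 mol.
n(Au) = n(e⁻)/3 = 2.667 mol, so m = 2.667 × 196.97 = 525.4 g.
Volume = m/ρ = 525.4 / 19.3 = 27.22 cm³.
Thickness = V/A = 27.22 / 171 = 0.159 cm = 1590 μm.

1590 μm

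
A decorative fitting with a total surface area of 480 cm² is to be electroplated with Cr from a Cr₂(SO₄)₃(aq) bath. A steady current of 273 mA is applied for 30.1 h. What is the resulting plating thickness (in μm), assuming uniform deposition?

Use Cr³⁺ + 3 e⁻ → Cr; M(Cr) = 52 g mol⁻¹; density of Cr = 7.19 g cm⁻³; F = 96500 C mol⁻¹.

15.4 μm

Q = I·t = 0.2730 × 108360 = 29580 C; n(e⁻) = 0.3066 mol.
n(Cr) = n(e⁻)/3 = 0.1022 mol, so m = 0.1022 × 52 = 5.314 g.
Volume = m/ρ = 5.314 / 7.19 = 0.7390 cm³.
Thickness = V/A = 0.7390 / 480 = 0.00154 cm = 15.4 μm.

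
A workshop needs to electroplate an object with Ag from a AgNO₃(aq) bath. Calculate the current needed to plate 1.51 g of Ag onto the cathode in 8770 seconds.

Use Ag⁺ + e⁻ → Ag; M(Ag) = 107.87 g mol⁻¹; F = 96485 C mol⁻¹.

0.154 A

n(Ag) = 1.51 / 107.87 = 0.01400 mol.
n(e⁻) = 1 × 0.01400 = 0.01400 mol.
Q = n(e⁻)·F = 0.01400 × 96485 = 1351 C.
I = Q/t = 1351 / 8770.0 s = 0.154 A.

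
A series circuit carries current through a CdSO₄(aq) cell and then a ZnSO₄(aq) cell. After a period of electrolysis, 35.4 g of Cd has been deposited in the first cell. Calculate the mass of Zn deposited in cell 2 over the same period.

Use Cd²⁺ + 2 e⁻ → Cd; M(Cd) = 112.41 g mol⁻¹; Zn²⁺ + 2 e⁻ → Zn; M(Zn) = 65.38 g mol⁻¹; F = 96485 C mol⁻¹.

20.6 g

n(Cd) = 35.4 / 112.41 = 0.3149 mol.
Since Cd²⁺ + 2 e⁻ → Cd, n(e⁻) passed = 2 × 0.3149 = 0.6298 mol.
Cells in series carry the same charge, so the same 0.6298 mol of electrons passes through cell 2.
Zn²⁺ + 2 e⁻ → Zn, so n(Zn) = 0.6298 / 2 = 0.3149 mol.
m(Zn) = 0.3149 × 65.38 = 20.6 g.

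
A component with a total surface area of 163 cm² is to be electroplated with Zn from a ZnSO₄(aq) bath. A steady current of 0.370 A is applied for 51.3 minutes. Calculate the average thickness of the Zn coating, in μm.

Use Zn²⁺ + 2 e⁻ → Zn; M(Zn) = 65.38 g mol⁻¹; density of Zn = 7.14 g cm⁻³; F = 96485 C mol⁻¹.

Q = I·t = 0.3700 × 3078.0 = 1139 C; n(e⁻) = 0.01180 mol.
n(Zn) = n(e⁻)/2 = 0.005902 mol, so m = 0.005902 × 65.38 = 0.3859 g.
Volume = m/ρ = 0.3859 / 7.14 = 0.05404 cm³.
Thickness = V/A = 0.05404 / 163 = 3.32 × 10⁻⁴ cm = 3.32 μm.

3.32 μm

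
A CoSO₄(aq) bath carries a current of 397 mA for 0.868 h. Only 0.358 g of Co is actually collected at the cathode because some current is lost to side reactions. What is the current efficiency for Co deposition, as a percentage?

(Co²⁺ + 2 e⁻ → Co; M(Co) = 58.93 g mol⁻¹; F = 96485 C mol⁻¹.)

Q = I·t = 0.3970 × 3124.8 = 1241 C; n(e⁻) = 1241/96485 = 0.01286 mol.
Theoretical n(Co) = n(e⁻)/2 = 0.006429 mol, i.e. m_theo = 0.006429 × 58.93 = 0.3788 g.
Efficiency = m_actual / m_theo = 0.358 / 0.3788 = 94.5 %.

94.5 %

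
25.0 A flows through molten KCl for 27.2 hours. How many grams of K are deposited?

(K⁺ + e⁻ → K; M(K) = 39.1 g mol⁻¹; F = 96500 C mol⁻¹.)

Q = I·t = 25.00 A × 97920 s = 2448000 C.
n(e⁻) = Q/F = 2448000 / 96500 = 25.37 mol.
K⁺ + e⁻ → K, so n(K) = n(e⁻)/1 = 25.37 mol.
m = n·M = 25.37 × 39.1 = 992 g.

992 g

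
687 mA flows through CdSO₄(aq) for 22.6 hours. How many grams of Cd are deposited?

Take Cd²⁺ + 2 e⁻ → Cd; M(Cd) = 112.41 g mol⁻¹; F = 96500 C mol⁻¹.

Q = I·t = 0.6870 A × 81360 s = 55890 C.
n(e⁻) = Q/F = 55890 / 96500 = 0.5792 mol.
Cd²⁺ + 2 e⁻ → Cd, so n(Cd) = n(e⁻)/2 = 0.2896 mol.
m = n·M = 0.2896 × 112.41 = 32.6 g.

32.6 g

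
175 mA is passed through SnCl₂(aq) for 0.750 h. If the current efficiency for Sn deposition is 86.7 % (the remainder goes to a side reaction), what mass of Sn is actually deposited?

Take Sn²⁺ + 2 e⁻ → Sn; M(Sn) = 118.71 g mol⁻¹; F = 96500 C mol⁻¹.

0.252 g

Q = I·t = 0.1750 × 2700.0 = 472.5 C.
n(e⁻) = 472.5/96500 = 0.004896 mol; theoretically n(Sn) = 0.004896/2 = 0.002448 mol, m_theo = 0.2906 g.
At 86.7 % efficiency, m_actual = 0.867 × 0.2906 = 0.252 g.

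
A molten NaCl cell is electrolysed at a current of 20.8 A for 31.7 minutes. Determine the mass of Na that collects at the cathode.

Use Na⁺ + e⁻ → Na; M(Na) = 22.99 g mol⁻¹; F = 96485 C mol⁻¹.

9.43 g

Q = I·t = 20.80 A × 1902.0 s = 39560 C.
n(e⁻) = Q/F = 39560 / 96485 = 0.4100 mol.
Na⁺ + e⁻ → Na, so n(Na) = n(e⁻)/1 = 0.4100 mol.
m = n·M = 0.4100 × 22.99 = 9.43 g.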